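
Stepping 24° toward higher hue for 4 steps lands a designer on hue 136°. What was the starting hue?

40°

4 steps of 24° (toward higher hue) give a net shift of +96°.
Start = end − shift: 136 − 96 = 40°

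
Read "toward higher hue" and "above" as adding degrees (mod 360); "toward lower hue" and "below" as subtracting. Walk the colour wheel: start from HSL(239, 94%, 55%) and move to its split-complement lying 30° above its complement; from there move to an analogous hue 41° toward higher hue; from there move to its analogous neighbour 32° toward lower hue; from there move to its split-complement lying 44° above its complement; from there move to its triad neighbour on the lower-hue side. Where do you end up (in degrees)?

split-comp 30° ↑ +210°: 239 + 210 = 449 → 449 − 360 = 89°
analog 41° ↑ +41°: 89 + 41 = 130°
analog 32° ↓ −32°: 130 − 32 = 98°
split-comp 44° ↑ +224°: 98 + 224 = 322°
triadic ↓ −120°: 322 − 120 = 202°

202°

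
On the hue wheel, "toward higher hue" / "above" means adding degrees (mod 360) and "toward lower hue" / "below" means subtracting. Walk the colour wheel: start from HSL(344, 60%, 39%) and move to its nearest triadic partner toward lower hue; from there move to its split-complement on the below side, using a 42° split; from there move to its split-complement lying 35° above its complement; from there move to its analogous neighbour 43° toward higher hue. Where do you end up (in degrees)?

344 − 120 = 224°   (triadic ↓)
224 + 138 = 362 → 362 − 360 = 2°   (split-comp 42° ↓)
2 + 215 = 217°   (split-comp 35° ↑)
217 + 43 = 260°   (analog 43° ↑)

260°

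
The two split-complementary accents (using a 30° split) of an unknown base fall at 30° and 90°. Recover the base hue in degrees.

The accents sit 30° either side of the complement, so the complement is their short-arc midpoint on the wheel.
Short-arc midpoint of 30° and 90°: 60°.
Base is 180° from the complement: 60 − 180 = -120 → -120 + 360 = 240°

240°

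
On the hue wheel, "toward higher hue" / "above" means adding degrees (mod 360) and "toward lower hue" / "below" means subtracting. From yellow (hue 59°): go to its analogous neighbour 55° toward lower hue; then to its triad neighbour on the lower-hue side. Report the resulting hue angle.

244°

59 − 55 = 4°   (analog 55° ↓)
4 − 120 = -116 → -116 + 360 = 244°   (triadic ↓)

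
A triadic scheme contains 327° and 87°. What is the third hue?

207°

A triad spaces three hues 120° apart.
The full set is {87°, 207°, 327°}.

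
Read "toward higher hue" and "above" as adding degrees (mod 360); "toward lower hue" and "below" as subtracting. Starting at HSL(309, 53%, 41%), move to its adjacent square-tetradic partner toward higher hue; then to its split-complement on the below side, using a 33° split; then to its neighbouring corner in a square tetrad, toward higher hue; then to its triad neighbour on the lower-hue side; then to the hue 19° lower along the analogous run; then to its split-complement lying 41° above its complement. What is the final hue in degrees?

358°

309 + 90 = 399 → 399 − 360 = 39°   (square ↑)
39 + 147 = 186°   (split-comp 33° ↓)
186 + 90 = 276°   (square ↑)
276 − 120 = 156°   (triadic ↓)
156 − 19 = 137°   (analog 19° ↓)
137 + 221 = 358°   (split-comp 41° ↑)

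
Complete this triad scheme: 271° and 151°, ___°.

31°

A triad places three hues 120° apart.
The full set through 151° is {31°, 151°, 271°}.
Given {151°, 271°}, the missing hue is 31°.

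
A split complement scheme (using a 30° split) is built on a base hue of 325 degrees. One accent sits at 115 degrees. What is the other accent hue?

Split-complementary hues sit 30° either side of the complement.
Complement of the base 325°: 325 + 180 = 505 → 505 − 360 = 145°
The given accent 115° is 30° one side of 145°; the other accent sits 30° the other side: 145 + 30 = 175°

175°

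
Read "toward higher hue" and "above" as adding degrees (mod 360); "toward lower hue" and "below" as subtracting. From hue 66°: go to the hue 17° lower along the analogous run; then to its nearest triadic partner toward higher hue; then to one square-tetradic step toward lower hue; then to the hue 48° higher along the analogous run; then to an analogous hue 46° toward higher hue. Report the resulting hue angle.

analog 17° ↓ −17°: 66 − 17 = 49°
triadic ↑ +120°: 49 + 120 = 169°
square ↓ −90°: 169 − 90 = 79°
analog 48° ↑ +48°: 79 + 48 = 127°
analog 46° ↑ +46°: 127 + 46 = 173°

173°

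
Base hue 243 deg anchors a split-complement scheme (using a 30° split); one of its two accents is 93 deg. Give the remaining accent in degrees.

33°

Split-complementary hues sit 30° either side of the complement.
Complement of the base 243°: 243 + 180 = 423 → 423 − 360 = 63°
The given accent 93° is 30° one side of 63°; the other accent sits 30° the other side: 63 − 30 = 33°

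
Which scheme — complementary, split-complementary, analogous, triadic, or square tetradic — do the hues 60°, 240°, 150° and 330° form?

Sort the hues: 60°, 150°, 240°, 330°.
Successive gaps around the wheel: 90°, 90°, 90°, 90°.
Four hues every 90° form a square tetradic scheme.

square tetradic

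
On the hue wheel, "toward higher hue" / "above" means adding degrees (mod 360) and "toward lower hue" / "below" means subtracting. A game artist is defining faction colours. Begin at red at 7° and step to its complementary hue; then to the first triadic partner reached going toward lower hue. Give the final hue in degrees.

complement +180°: 7 + 180 = 187°
triadic ↓ −120°: 187 − 120 = 67°

67°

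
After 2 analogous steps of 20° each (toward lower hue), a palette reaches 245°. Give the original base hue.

285°

2 steps of 20° (toward lower hue) give a net shift of −40°.
Start = end − shift: 245 + 40 = 285°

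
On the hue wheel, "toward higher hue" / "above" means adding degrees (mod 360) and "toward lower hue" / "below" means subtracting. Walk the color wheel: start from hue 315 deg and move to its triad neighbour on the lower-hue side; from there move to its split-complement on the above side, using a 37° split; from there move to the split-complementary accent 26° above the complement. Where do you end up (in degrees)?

−120° (triadic ↓): 315 − 120 = 195°
+217° (split-comp 37° ↑): 195 + 217 = 412 → 412 − 360 = 52°
+206° (split-comp 26° ↑): 52 + 206 = 258°

258°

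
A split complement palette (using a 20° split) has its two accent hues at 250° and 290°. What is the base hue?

90°

The accents sit 20° either side of the complement, so the complement is their short-arc midpoint on the wheel.
Short-arc midpoint of 250° and 290°: 270°.
Base is 180° from the complement: 270 − 180 = 90°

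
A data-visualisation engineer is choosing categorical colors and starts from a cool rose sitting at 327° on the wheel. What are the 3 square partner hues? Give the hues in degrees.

57°, 147°, and 237°

A square tetradic scheme places four hues every 90°.
327 + 90 = 417 → 417 − 360 = 57°
327 + 180 = 507 → 507 − 360 = 147°
327 + 270 = 597 → 597 − 360 = 237°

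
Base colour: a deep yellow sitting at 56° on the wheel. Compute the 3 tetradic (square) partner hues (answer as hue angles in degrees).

146°, 236° and 326°

A square tetradic scheme places four hues every 90°.
56 + 90 = 146°
56 + 180 = 236°
56 + 270 = 326°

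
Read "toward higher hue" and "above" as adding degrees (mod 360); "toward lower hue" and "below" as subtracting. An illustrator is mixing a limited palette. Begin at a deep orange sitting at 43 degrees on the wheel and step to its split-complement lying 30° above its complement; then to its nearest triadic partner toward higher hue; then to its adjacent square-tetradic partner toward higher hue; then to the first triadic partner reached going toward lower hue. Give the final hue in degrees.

343°

43 + 210 = 253°   (split-comp 30° ↑)
253 + 120 = 373 → 373 − 360 = 13°   (triadic ↑)
13 + 90 = 103°   (square ↑)
103 − 120 = -17 → -17 + 360 = 343°   (triadic ↓)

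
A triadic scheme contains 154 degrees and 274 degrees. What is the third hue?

A triad spaces three hues 120° apart.
The full set is {34°, 154°, 274°}.

34°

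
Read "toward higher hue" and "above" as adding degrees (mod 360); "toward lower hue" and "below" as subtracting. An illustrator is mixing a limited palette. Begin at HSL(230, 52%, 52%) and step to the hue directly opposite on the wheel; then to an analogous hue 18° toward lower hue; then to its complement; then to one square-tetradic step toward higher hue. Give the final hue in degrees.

+180° (complement): 230 + 180 = 410 → 410 − 360 = 50°
−18° (analog 18° ↓): 50 − 18 = 32°
+180° (complement): 32 + 180 = 212°
+90° (square ↑): 212 + 90 = 302°

302°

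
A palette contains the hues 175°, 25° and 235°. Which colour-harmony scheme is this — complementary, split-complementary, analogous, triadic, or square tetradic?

Sort the hues: 25°, 175°, 235°.
Successive gaps around the wheel: 150°, 60°, 150°.
Two 150° gaps and one 60° gap — a base hue opposite a pair of accents 30° either side of its complement — is the split-complementary pattern.

split-complementary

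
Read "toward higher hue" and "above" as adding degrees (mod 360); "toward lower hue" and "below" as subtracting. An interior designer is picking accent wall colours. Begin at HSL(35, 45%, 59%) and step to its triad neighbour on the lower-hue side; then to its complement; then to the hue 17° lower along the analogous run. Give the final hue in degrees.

−120° (triadic ↓): 35 − 120 = -85 → -85 + 360 = 275°
+180° (complement): 275 + 180 = 455 → 455 − 360 = 95°
−17° (analog 17° ↓): 95 − 17 = 78°

78°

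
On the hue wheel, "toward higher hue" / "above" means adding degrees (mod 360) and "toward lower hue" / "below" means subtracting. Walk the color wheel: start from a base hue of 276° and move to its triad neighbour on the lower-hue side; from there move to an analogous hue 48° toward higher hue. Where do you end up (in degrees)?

276 − 120 = 156°   (triadic ↓)
156 + 48 = 204°   (analog 48° ↑)

204°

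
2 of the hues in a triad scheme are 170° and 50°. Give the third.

A triad places three hues 120° apart.
The full set through 50° is {50°, 170°, 290°}.
Given {50°, 170°}, the missing hue is 290°.

290°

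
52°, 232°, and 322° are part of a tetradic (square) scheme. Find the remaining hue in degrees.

142°

A square tetradic scheme places four hues every 90°.
The full set through 52° is {52°, 142°, 232°, 322°}.
Given {52°, 232°, 322°}, the missing hue is 142°.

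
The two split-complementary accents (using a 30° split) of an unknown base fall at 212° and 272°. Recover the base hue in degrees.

62°

The accents sit 30° either side of the complement, so the complement is their short-arc midpoint on the wheel.
Short-arc midpoint of 212° and 272°: 242°.
Base is 180° from the complement: 242 − 180 = 62°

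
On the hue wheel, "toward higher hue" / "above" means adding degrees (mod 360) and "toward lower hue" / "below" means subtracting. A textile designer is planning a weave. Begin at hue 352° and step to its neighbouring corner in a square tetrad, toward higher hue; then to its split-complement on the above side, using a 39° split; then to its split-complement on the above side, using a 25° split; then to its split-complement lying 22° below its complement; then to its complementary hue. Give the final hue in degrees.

352 + 90 = 442 → 442 − 360 = 82°   (square ↑)
82 + 219 = 301°   (split-comp 39° ↑)
301 + 205 = 506 → 506 − 360 = 146°   (split-comp 25° ↑)
146 + 158 = 304°   (split-comp 22° ↓)
304 + 180 = 484 → 484 − 360 = 124°   (complement)

124°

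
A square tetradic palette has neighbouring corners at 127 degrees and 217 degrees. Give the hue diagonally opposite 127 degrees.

307°

A square tetradic scheme places four hues 90° apart; opposite corners are 180° apart.
127 + 180 = 307°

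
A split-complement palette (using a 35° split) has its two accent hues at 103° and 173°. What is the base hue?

The accents sit 35° either side of the complement, so the complement is their short-arc midpoint on the wheel.
Short-arc midpoint of 103° and 173°: 138°.
Base is 180° from the complement: 138 − 180 = -42 → -42 + 360 = 318°

318°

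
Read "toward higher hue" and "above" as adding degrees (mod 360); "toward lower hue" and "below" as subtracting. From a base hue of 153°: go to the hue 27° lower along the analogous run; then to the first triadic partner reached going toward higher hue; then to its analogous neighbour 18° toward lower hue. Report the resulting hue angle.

228°

153 − 27 = 126°   (analog 27° ↓)
126 + 120 = 246°   (triadic ↑)
246 − 18 = 228°   (analog 18° ↓)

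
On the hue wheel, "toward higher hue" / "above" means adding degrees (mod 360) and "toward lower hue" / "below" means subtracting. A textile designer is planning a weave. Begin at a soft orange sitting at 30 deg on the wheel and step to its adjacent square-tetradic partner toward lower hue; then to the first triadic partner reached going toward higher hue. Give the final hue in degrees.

60°

square ↓ −90°: 30 − 90 = -60 → -60 + 360 = 300°
triadic ↑ +120°: 300 + 120 = 420 → 420 − 360 = 60°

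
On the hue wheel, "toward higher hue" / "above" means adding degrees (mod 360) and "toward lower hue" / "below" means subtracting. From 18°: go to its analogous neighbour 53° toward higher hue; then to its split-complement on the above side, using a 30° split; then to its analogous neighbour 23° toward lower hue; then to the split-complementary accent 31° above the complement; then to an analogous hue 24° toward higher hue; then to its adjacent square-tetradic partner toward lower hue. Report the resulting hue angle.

analog 53° ↑ +53°: 18 + 53 = 71°
split-comp 30° ↑ +210°: 71 + 210 = 281°
analog 23° ↓ −23°: 281 − 23 = 258°
split-comp 31° ↑ +211°: 258 + 211 = 469 → 469 − 360 = 109°
analog 24° ↑ +24°: 109 + 24 = 133°
square ↓ −90°: 133 − 90 = 43°

43°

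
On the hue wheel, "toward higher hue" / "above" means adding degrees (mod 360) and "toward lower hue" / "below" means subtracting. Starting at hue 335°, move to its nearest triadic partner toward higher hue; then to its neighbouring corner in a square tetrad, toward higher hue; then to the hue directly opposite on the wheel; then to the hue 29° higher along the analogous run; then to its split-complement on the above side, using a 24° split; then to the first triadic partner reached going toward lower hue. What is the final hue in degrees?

118°

335 + 120 = 455 → 455 − 360 = 95°   (triadic ↑)
95 + 90 = 185°   (square ↑)
185 + 180 = 365 → 365 − 360 = 5°   (complement)
5 + 29 = 34°   (analog 29° ↑)
34 + 204 = 238°   (split-comp 24° ↑)
238 − 120 = 118°   (triadic ↓)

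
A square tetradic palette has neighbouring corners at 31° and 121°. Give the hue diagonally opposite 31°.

211°

A square tetradic scheme places four hues 90° apart; opposite corners are 180° apart.
31 + 180 = 211°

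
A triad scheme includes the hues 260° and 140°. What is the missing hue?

A triad places three hues 120° apart.
The full set through 140° is {20°, 140°, 260°}.
Given {140°, 260°}, the missing hue is 20°.

20°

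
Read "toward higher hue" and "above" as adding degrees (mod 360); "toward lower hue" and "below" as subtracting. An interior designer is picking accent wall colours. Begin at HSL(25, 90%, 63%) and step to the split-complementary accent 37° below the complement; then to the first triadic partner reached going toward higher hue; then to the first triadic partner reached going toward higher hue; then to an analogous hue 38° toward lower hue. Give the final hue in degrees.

10°

split-comp 37° ↓ +143°: 25 + 143 = 168°
triadic ↑ +120°: 168 + 120 = 288°
triadic ↑ +120°: 288 + 120 = 408 → 408 − 360 = 48°
analog 38° ↓ −38°: 48 − 38 = 10°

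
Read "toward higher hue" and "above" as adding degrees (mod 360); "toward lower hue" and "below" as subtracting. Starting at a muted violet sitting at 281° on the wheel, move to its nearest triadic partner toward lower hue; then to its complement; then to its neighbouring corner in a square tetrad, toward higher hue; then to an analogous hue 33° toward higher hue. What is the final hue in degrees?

104°

triadic ↓ −120°: 281 − 120 = 161°
complement +180°: 161 + 180 = 341°
square ↑ +90°: 341 + 90 = 431 → 431 − 360 = 71°
analog 33° ↑ +33°: 71 + 33 = 104°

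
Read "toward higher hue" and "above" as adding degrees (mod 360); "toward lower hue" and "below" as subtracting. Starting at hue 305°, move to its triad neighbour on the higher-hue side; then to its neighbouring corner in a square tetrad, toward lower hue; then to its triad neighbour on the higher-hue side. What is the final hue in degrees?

+120° (triadic ↑): 305 + 120 = 425 → 425 − 360 = 65°
−90° (square ↓): 65 − 90 = -25 → -25 + 360 = 335°
+120° (triadic ↑): 335 + 120 = 455 → 455 − 360 = 95°

95°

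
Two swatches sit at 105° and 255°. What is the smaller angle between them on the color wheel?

150°

|105 − 255| = 150.
150 ≤ 180, so the shorter arc is 150°.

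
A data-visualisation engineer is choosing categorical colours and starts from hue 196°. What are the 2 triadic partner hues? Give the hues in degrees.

A triad places three hues 120° apart.
196 + 120 = 316°
196 + 240 = 436 → 436 − 360 = 76°

316° and 76°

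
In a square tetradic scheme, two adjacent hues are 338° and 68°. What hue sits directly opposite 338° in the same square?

A square tetradic scheme places four hues 90° apart; opposite corners are 180° apart.
338 + 180 = 518 → 518 − 360 = 158°

158°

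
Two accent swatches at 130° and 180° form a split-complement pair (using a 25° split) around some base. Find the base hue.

The accents sit 25° either side of the complement, so the complement is their short-arc midpoint on the wheel.
Short-arc midpoint of 130° and 180°: 155°.
Base is 180° from the complement: 155 − 180 = -25 → -25 + 360 = 335°

335°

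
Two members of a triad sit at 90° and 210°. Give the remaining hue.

330°

A triad spaces three hues 120° apart.
The full set is {90°, 210°, 330°}.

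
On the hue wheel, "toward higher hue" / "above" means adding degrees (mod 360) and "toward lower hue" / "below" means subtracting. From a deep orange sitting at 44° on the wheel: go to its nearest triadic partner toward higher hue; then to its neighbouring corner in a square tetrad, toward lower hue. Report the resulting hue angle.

44 + 120 = 164°   (triadic ↑)
164 − 90 = 74°   (square ↓)

74°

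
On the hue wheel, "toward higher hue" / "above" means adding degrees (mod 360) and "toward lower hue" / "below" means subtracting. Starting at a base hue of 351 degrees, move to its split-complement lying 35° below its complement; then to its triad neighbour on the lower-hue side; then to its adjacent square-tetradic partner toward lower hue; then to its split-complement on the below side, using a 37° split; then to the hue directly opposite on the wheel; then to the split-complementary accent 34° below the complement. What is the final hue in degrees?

split-comp 35° ↓ +145°: 351 + 145 = 496 → 496 − 360 = 136°
triadic ↓ −120°: 136 − 120 = 16°
square ↓ −90°: 16 − 90 = -74 → -74 + 360 = 286°
split-comp 37° ↓ +143°: 286 + 143 = 429 → 429 − 360 = 69°
complement +180°: 69 + 180 = 249°
split-comp 34° ↓ +146°: 249 + 146 = 395 → 395 − 360 = 35°

35°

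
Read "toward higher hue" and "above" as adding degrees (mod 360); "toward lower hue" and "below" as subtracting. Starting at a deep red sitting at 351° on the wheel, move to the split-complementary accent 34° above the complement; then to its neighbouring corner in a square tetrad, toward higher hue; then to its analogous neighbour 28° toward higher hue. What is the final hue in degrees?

351 + 214 = 565 → 565 − 360 = 205°   (split-comp 34° ↑)
205 + 90 = 295°   (square ↑)
295 + 28 = 323°   (analog 28° ↑)

323°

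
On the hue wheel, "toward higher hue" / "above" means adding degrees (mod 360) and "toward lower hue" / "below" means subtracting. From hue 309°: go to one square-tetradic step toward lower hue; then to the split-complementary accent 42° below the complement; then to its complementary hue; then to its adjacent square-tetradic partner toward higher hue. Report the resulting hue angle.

−90° (square ↓): 309 − 90 = 219°
+138° (split-comp 42° ↓): 219 + 138 = 357°
+180° (complement): 357 + 180 = 537 → 537 − 360 = 177°
+90° (square ↑): 177 + 90 = 267°

267°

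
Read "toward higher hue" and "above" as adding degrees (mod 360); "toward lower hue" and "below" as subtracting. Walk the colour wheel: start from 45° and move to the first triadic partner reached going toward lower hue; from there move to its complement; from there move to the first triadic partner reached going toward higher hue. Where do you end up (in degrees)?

225°

45 − 120 = -75 → -75 + 360 = 285°   (triadic ↓)
285 + 180 = 465 → 465 − 360 = 105°   (complement)
105 + 120 = 225°   (triadic ↑)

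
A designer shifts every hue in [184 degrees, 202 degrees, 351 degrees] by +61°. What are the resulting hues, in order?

184 + 61 = 245°
202 + 61 = 263°
351 + 61 = 412 → 412 − 360 = 52°

245°, 263°, 52°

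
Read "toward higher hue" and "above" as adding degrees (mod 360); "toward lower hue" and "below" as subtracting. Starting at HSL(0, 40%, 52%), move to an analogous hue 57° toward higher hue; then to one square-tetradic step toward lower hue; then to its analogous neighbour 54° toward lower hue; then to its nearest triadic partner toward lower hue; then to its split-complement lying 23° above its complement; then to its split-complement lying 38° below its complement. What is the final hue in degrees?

138°

analog 57° ↑ +57°: 0 + 57 = 57°
square ↓ −90°: 57 − 90 = -33 → -33 + 360 = 327°
analog 54° ↓ −54°: 327 − 54 = 273°
triadic ↓ −120°: 273 − 120 = 153°
split-comp 23° ↑ +203°: 153 + 203 = 356°
split-comp 38° ↓ +142°: 356 + 142 = 498 → 498 − 360 = 138°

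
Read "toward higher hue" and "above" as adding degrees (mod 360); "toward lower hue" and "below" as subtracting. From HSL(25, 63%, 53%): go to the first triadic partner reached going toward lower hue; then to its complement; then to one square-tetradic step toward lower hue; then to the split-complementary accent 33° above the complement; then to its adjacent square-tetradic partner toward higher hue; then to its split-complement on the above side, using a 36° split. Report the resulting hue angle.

25 − 120 = -95 → -95 + 360 = 265°   (triadic ↓)
265 + 180 = 445 → 445 − 360 = 85°   (complement)
85 − 90 = -5 → -5 + 360 = 355°   (square ↓)
355 + 213 = 568 → 568 − 360 = 208°   (split-comp 33° ↑)
208 + 90 = 298°   (square ↑)
298 + 216 = 514 → 514 − 360 = 154°   (split-comp 36° ↑)

154°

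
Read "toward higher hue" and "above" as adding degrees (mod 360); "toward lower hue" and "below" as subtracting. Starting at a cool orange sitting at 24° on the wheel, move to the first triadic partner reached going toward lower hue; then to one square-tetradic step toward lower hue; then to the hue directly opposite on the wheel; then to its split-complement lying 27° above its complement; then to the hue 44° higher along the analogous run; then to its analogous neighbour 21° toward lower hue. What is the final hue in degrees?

224°

24 − 120 = -96 → -96 + 360 = 264°   (triadic ↓)
264 − 90 = 174°   (square ↓)
174 + 180 = 354°   (complement)
354 + 207 = 561 → 561 − 360 = 201°   (split-comp 27° ↑)
201 + 44 = 245°   (analog 44° ↑)
245 − 21 = 224°   (analog 21° ↓)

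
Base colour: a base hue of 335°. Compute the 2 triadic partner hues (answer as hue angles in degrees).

A triad places three hues 120° apart.
335 + 120 = 455 → 455 − 360 = 95°
335 + 240 = 575 → 575 − 360 = 215°

95° and 215°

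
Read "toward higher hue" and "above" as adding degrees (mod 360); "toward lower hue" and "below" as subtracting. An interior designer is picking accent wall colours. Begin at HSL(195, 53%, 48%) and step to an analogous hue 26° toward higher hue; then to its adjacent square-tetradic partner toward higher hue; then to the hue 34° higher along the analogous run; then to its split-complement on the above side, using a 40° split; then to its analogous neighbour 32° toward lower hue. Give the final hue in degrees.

195 + 26 = 221°   (analog 26° ↑)
221 + 90 = 311°   (square ↑)
311 + 34 = 345°   (analog 34° ↑)
345 + 220 = 565 → 565 − 360 = 205°   (split-comp 40° ↑)
205 − 32 = 173°   (analog 32° ↓)

173°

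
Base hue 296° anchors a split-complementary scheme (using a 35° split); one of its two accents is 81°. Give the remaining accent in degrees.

151°

Split-complementary hues sit 35° either side of the complement.
Complement of the base 296°: 296 + 180 = 476 → 476 − 360 = 116°
The given accent 81° is 35° one side of 116°; the other accent sits 35° the other side: 116 + 35 = 151°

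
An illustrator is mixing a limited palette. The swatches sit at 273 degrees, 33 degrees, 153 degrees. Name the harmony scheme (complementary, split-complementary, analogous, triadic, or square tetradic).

Sort the hues: 33°, 153°, 273°.
Successive gaps around the wheel: 120°, 120°, 120°.
Three hues equally spaced 120° apart form a triad.

triadic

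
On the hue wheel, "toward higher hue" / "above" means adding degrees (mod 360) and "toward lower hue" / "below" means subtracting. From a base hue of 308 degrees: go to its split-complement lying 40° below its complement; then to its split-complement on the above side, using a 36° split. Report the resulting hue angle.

304°

308 + 140 = 448 → 448 − 360 = 88°   (split-comp 40° ↓)
88 + 216 = 304°   (split-comp 36° ↑)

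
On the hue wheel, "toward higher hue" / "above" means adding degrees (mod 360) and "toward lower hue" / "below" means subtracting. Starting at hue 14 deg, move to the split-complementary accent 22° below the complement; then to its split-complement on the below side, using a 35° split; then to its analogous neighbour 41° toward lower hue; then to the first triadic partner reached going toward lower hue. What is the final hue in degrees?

split-comp 22° ↓ +158°: 14 + 158 = 172°
split-comp 35° ↓ +145°: 172 + 145 = 317°
analog 41° ↓ −41°: 317 − 41 = 276°
triadic ↓ −120°: 276 − 120 = 156°

156°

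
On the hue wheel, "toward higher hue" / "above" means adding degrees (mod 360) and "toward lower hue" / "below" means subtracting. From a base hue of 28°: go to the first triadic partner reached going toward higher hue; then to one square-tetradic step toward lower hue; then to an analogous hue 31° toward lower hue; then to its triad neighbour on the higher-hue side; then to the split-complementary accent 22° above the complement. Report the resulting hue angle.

349°

28 + 120 = 148°   (triadic ↑)
148 − 90 = 58°   (square ↓)
58 − 31 = 27°   (analog 31° ↓)
27 + 120 = 147°   (triadic ↑)
147 + 202 = 349°   (split-comp 22° ↑)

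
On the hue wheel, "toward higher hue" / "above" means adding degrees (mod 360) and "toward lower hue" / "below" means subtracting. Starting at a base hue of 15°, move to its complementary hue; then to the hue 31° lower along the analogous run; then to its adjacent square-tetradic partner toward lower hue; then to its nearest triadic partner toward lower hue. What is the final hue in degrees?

314°

complement +180°: 15 + 180 = 195°
analog 31° ↓ −31°: 195 − 31 = 164°
square ↓ −90°: 164 − 90 = 74°
triadic ↓ −120°: 74 − 120 = -46 → -46 + 360 = 314°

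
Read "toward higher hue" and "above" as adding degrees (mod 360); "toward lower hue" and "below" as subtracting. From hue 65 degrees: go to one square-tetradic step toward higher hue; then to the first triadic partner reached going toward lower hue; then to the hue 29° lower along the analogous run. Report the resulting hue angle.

6°

65 + 90 = 155°   (square ↑)
155 − 120 = 35°   (triadic ↓)
35 − 29 = 6°   (analog 29° ↓)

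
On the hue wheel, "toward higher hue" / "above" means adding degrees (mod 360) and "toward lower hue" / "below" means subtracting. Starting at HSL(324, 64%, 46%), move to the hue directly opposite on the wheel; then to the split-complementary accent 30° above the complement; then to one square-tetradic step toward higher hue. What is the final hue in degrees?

84°

324 + 180 = 504 → 504 − 360 = 144°   (complement)
144 + 210 = 354°   (split-comp 30° ↑)
354 + 90 = 444 → 444 − 360 = 84°   (square ↑)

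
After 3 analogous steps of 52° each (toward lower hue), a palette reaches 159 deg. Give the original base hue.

3 steps of 52° (toward lower hue) give a net shift of −156°.
Start = end − shift: 159 + 156 = 315°

315°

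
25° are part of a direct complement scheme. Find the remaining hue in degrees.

The complement sits 180° across the wheel.
The full set through 25° is {25°, 205°}.
Given {25°}, the missing hue is 205°.

205°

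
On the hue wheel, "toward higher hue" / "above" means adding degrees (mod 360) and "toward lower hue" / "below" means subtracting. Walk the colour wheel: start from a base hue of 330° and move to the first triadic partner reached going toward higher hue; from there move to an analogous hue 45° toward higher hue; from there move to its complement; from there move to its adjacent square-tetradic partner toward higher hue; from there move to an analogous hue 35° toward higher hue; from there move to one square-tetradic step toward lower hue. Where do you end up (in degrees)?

350°

triadic ↑ +120°: 330 + 120 = 450 → 450 − 360 = 90°
analog 45° ↑ +45°: 90 + 45 = 135°
complement +180°: 135 + 180 = 315°
square ↑ +90°: 315 + 90 = 405 → 405 − 360 = 45°
analog 35° ↑ +35°: 45 + 35 = 80°
square ↓ −90°: 80 − 90 = -10 → -10 + 360 = 350°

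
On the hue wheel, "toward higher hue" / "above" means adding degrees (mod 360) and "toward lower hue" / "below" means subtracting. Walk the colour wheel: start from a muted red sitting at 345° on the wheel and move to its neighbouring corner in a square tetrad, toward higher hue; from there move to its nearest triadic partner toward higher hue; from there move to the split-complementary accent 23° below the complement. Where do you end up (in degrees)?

+90° (square ↑): 345 + 90 = 435 → 435 − 360 = 75°
+120° (triadic ↑): 75 + 120 = 195°
+157° (split-comp 23° ↓): 195 + 157 = 352°

352°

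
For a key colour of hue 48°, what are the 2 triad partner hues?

168° and 288°

A triad places three hues 120° apart.
48 + 120 = 168°
48 + 240 = 288°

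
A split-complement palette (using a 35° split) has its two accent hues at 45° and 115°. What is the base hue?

260°

The accents sit 35° either side of the complement, so the complement is their short-arc midpoint on the wheel.
Short-arc midpoint of 45° and 115°: 80°.
Base is 180° from the complement: 80 − 180 = -100 → -100 + 360 = 260°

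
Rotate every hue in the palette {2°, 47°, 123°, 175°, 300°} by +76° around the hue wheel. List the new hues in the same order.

2 + 76 = 78°
47 + 76 = 123°
123 + 76 = 199°
175 + 76 = 251°
300 + 76 = 376 → 376 − 360 = 16°

78°, 123°, 199°, 251°, 16°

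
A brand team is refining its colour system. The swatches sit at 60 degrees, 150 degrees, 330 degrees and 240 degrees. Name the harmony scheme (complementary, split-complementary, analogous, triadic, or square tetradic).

Sort the hues: 60°, 150°, 240°, 330°.
Successive gaps around the wheel: 90°, 90°, 90°, 90°.
Four hues every 90° form a square tetradic scheme.

square tetradic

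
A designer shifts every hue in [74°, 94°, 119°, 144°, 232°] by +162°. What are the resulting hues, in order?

236°, 256°, 281°, 306°, 34°

74 + 162 = 236°
94 + 162 = 256°
119 + 162 = 281°
144 + 162 = 306°
232 + 162 = 394 → 394 − 360 = 34°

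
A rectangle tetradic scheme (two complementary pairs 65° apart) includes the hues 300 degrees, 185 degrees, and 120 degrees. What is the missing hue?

5°

A rectangular tetradic uses two complementary pairs 65° apart: offsets 0°, 65°, 180°, 245°.
Among {120°, 185°, 300°}, 300° and 120° are a 180° pair.
The remaining hue 185° needs its own complement: 185 + 180 = 365 → 365 − 360 = 5°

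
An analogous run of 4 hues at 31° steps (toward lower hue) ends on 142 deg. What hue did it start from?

3 steps of 31° (toward lower hue) give a net shift of −93°.
Start = end − shift: 142 + 93 = 235°

235°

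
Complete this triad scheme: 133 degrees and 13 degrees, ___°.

A triad places three hues 120° apart.
The full set through 13° is {13°, 133°, 253°}.
Given {13°, 133°}, the missing hue is 253°.

253°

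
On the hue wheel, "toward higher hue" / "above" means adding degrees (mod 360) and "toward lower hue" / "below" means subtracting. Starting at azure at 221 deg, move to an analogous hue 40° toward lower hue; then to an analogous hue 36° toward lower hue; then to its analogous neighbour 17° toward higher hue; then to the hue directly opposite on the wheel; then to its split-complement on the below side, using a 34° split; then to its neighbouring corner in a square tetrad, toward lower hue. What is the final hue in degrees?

−40° (analog 40° ↓): 221 − 40 = 181°
−36° (analog 36° ↓): 181 − 36 = 145°
+17° (analog 17° ↑): 145 + 17 = 162°
+180° (complement): 162 + 180 = 342°
+146° (split-comp 34° ↓): 342 + 146 = 488 → 488 − 360 = 128°
−90° (square ↓): 128 − 90 = 38°

38°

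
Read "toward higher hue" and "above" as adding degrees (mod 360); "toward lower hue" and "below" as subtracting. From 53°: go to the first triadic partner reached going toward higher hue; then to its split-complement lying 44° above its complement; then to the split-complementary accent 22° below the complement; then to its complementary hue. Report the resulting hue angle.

15°

triadic ↑ +120°: 53 + 120 = 173°
split-comp 44° ↑ +224°: 173 + 224 = 397 → 397 − 360 = 37°
split-comp 22° ↓ +158°: 37 + 158 = 195°
complement +180°: 195 + 180 = 375 → 375 − 360 = 15°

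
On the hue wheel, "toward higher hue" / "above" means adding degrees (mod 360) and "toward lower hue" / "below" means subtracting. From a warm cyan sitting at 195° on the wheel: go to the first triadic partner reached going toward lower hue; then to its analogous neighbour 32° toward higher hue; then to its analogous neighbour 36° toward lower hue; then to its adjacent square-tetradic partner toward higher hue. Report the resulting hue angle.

195 − 120 = 75°   (triadic ↓)
75 + 32 = 107°   (analog 32° ↑)
107 − 36 = 71°   (analog 36° ↓)
71 + 90 = 161°   (square ↑)

161°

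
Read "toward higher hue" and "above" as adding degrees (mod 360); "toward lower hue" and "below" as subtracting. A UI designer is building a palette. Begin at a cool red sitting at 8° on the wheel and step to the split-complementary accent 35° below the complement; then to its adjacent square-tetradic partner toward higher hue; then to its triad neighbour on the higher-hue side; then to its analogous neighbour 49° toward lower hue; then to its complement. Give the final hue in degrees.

8 + 145 = 153°   (split-comp 35° ↓)
153 + 90 = 243°   (square ↑)
243 + 120 = 363 → 363 − 360 = 3°   (triadic ↑)
3 − 49 = -46 → -46 + 360 = 314°   (analog 49° ↓)
314 + 180 = 494 → 494 − 360 = 134°   (complement)

134°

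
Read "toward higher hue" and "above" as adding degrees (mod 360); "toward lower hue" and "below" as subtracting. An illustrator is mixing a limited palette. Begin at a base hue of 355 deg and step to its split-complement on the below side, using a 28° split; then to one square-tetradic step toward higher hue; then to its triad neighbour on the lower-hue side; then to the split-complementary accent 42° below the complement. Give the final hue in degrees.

255°

split-comp 28° ↓ +152°: 355 + 152 = 507 → 507 − 360 = 147°
square ↑ +90°: 147 + 90 = 237°
triadic ↓ −120°: 237 − 120 = 117°
split-comp 42° ↓ +138°: 117 + 138 = 255°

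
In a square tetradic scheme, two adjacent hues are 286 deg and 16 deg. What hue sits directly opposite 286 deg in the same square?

106°

A square tetradic scheme places four hues 90° apart; opposite corners are 180° apart.
286 + 180 = 466 → 466 − 360 = 106°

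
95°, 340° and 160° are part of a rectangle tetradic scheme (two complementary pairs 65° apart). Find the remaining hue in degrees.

275°

A rectangular tetradic uses two complementary pairs 65° apart: offsets 0°, 65°, 180°, 245°.
Among {95°, 160°, 340°}, 160° and 340° are a 180° pair.
The remaining hue 95° needs its own complement: 95 + 180 = 275°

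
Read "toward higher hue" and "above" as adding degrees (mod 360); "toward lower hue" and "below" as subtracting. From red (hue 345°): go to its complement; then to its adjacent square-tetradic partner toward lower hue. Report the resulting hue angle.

complement +180°: 345 + 180 = 525 → 525 − 360 = 165°
square ↓ −90°: 165 − 90 = 75°

75°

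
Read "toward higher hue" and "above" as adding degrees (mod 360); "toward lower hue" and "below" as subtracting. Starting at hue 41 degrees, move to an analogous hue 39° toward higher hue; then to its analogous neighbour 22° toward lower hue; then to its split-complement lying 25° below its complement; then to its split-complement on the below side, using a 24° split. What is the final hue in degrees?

9°

41 + 39 = 80°   (analog 39° ↑)
80 − 22 = 58°   (analog 22° ↓)
58 + 155 = 213°   (split-comp 25° ↓)
213 + 156 = 369 → 369 − 360 = 9°   (split-comp 24° ↓)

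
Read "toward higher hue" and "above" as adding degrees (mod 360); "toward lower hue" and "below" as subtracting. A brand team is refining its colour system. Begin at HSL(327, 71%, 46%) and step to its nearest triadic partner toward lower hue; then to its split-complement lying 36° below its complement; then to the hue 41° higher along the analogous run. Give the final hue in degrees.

−120° (triadic ↓): 327 − 120 = 207°
+144° (split-comp 36° ↓): 207 + 144 = 351°
+41° (analog 41° ↑): 351 + 41 = 392 → 392 − 360 = 32°

32°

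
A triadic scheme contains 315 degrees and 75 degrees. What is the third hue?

195°

A triad spaces three hues 120° apart.
The full set is {75°, 195°, 315°}.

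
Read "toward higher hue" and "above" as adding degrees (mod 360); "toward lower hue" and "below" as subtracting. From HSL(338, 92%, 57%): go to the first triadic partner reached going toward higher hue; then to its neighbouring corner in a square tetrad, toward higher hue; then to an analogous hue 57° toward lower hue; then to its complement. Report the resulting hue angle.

338 + 120 = 458 → 458 − 360 = 98°   (triadic ↑)
98 + 90 = 188°   (square ↑)
188 − 57 = 131°   (analog 57° ↓)
131 + 180 = 311°   (complement)

311°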